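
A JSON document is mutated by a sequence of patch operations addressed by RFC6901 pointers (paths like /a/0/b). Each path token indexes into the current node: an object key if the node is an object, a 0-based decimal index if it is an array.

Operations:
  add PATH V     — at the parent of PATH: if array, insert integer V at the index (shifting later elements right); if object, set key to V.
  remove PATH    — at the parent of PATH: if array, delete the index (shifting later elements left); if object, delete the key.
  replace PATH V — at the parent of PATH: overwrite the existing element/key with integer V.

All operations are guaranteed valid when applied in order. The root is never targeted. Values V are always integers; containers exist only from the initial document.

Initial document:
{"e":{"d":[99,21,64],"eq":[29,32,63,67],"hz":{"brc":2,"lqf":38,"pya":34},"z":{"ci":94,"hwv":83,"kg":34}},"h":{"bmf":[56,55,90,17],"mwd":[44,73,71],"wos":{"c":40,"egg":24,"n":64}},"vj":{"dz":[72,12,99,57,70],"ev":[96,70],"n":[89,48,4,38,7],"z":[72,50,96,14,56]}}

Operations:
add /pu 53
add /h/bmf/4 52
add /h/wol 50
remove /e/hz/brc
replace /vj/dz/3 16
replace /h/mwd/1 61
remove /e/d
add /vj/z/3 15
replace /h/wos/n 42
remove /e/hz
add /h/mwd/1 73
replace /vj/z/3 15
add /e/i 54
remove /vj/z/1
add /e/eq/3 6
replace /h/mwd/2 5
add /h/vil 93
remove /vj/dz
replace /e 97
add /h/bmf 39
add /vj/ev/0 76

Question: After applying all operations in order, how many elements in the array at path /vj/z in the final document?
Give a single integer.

After op 1 (add /pu 53): {"e":{"d":[99,21,64],"eq":[29,32,63,67],"hz":{"brc":2,"lqf":38,"pya":34},"z":{"ci":94,"hwv":83,"kg":34}},"h":{"bmf":[56,55,90,17],"mwd":[44,73,71],"wos":{"c":40,"egg":24,"n":64}},"pu":53,"vj":{"dz":[72,12,99,57,70],"ev":[96,70],"n":[89,48,4,38,7],"z":[72,50,96,14,56]}}
After op 2 (add /h/bmf/4 52): {"e":{"d":[99,21,64],"eq":[29,32,63,67],"hz":{"brc":2,"lqf":38,"pya":34},"z":{"ci":94,"hwv":83,"kg":34}},"h":{"bmf":[56,55,90,17,52],"mwd":[44,73,71],"wos":{"c":40,"egg":24,"n":64}},"pu":53,"vj":{"dz":[72,12,99,57,70],"ev":[96,70],"n":[89,48,4,38,7],"z":[72,50,96,14,56]}}
After op 3 (add /h/wol 50): {"e":{"d":[99,21,64],"eq":[29,32,63,67],"hz":{"brc":2,"lqf":38,"pya":34},"z":{"ci":94,"hwv":83,"kg":34}},"h":{"bmf":[56,55,90,17,52],"mwd":[44,73,71],"wol":50,"wos":{"c":40,"egg":24,"n":64}},"pu":53,"vj":{"dz":[72,12,99,57,70],"ev":[96,70],"n":[89,48,4,38,7],"z":[72,50,96,14,56]}}
After op 4 (remove /e/hz/brc): {"e":{"d":[99,21,64],"eq":[29,32,63,67],"hz":{"lqf":38,"pya":34},"z":{"ci":94,"hwv":83,"kg":34}},"h":{"bmf":[56,55,90,17,52],"mwd":[44,73,71],"wol":50,"wos":{"c":40,"egg":24,"n":64}},"pu":53,"vj":{"dz":[72,12,99,57,70],"ev":[96,70],"n":[89,48,4,38,7],"z":[72,50,96,14,56]}}
After op 5 (replace /vj/dz/3 16): {"e":{"d":[99,21,64],"eq":[29,32,63,67],"hz":{"lqf":38,"pya":34},"z":{"ci":94,"hwv":83,"kg":34}},"h":{"bmf":[56,55,90,17,52],"mwd":[44,73,71],"wol":50,"wos":{"c":40,"egg":24,"n":64}},"pu":53,"vj":{"dz":[72,12,99,16,70],"ev":[96,70],"n":[89,48,4,38,7],"z":[72,50,96,14,56]}}
After op 6 (replace /h/mwd/1 61): {"e":{"d":[99,21,64],"eq":[29,32,63,67],"hz":{"lqf":38,"pya":34},"z":{"ci":94,"hwv":83,"kg":34}},"h":{"bmf":[56,55,90,17,52],"mwd":[44,61,71],"wol":50,"wos":{"c":40,"egg":24,"n":64}},"pu":53,"vj":{"dz":[72,12,99,16,70],"ev":[96,70],"n":[89,48,4,38,7],"z":[72,50,96,14,56]}}
After op 7 (remove /e/d): {"e":{"eq":[29,32,63,67],"hz":{"lqf":38,"pya":34},"z":{"ci":94,"hwv":83,"kg":34}},"h":{"bmf":[56,55,90,17,52],"mwd":[44,61,71],"wol":50,"wos":{"c":40,"egg":24,"n":64}},"pu":53,"vj":{"dz":[72,12,99,16,70],"ev":[96,70],"n":[89,48,4,38,7],"z":[72,50,96,14,56]}}
After op 8 (add /vj/z/3 15): {"e":{"eq":[29,32,63,67],"hz":{"lqf":38,"pya":34},"z":{"ci":94,"hwv":83,"kg":34}},"h":{"bmf":[56,55,90,17,52],"mwd":[44,61,71],"wol":50,"wos":{"c":40,"egg":24,"n":64}},"pu":53,"vj":{"dz":[72,12,99,16,70],"ev":[96,70],"n":[89,48,4,38,7],"z":[72,50,96,15,14,56]}}
After op 9 (replace /h/wos/n 42): {"e":{"eq":[29,32,63,67],"hz":{"lqf":38,"pya":34},"z":{"ci":94,"hwv":83,"kg":34}},"h":{"bmf":[56,55,90,17,52],"mwd":[44,61,71],"wol":50,"wos":{"c":40,"egg":24,"n":42}},"pu":53,"vj":{"dz":[72,12,99,16,70],"ev":[96,70],"n":[89,48,4,38,7],"z":[72,50,96,15,14,56]}}
After op 10 (remove /e/hz): {"e":{"eq":[29,32,63,67],"z":{"ci":94,"hwv":83,"kg":34}},"h":{"bmf":[56,55,90,17,52],"mwd":[44,61,71],"wol":50,"wos":{"c":40,"egg":24,"n":42}},"pu":53,"vj":{"dz":[72,12,99,16,70],"ev":[96,70],"n":[89,48,4,38,7],"z":[72,50,96,15,14,56]}}
After op 11 (add /h/mwd/1 73): {"e":{"eq":[29,32,63,67],"z":{"ci":94,"hwv":83,"kg":34}},"h":{"bmf":[56,55,90,17,52],"mwd":[44,73,61,71],"wol":50,"wos":{"c":40,"egg":24,"n":42}},"pu":53,"vj":{"dz":[72,12,99,16,70],"ev":[96,70],"n":[89,48,4,38,7],"z":[72,50,96,15,14,56]}}
After op 12 (replace /vj/z/3 15): {"e":{"eq":[29,32,63,67],"z":{"ci":94,"hwv":83,"kg":34}},"h":{"bmf":[56,55,90,17,52],"mwd":[44,73,61,71],"wol":50,"wos":{"c":40,"egg":24,"n":42}},"pu":53,"vj":{"dz":[72,12,99,16,70],"ev":[96,70],"n":[89,48,4,38,7],"z":[72,50,96,15,14,56]}}
After op 13 (add /e/i 54): {"e":{"eq":[29,32,63,67],"i":54,"z":{"ci":94,"hwv":83,"kg":34}},"h":{"bmf":[56,55,90,17,52],"mwd":[44,73,61,71],"wol":50,"wos":{"c":40,"egg":24,"n":42}},"pu":53,"vj":{"dz":[72,12,99,16,70],"ev":[96,70],"n":[89,48,4,38,7],"z":[72,50,96,15,14,56]}}
After op 14 (remove /vj/z/1): {"e":{"eq":[29,32,63,67],"i":54,"z":{"ci":94,"hwv":83,"kg":34}},"h":{"bmf":[56,55,90,17,52],"mwd":[44,73,61,71],"wol":50,"wos":{"c":40,"egg":24,"n":42}},"pu":53,"vj":{"dz":[72,12,99,16,70],"ev":[96,70],"n":[89,48,4,38,7],"z":[72,96,15,14,56]}}
After op 15 (add /e/eq/3 6): {"e":{"eq":[29,32,63,6,67],"i":54,"z":{"ci":94,"hwv":83,"kg":34}},"h":{"bmf":[56,55,90,17,52],"mwd":[44,73,61,71],"wol":50,"wos":{"c":40,"egg":24,"n":42}},"pu":53,"vj":{"dz":[72,12,99,16,70],"ev":[96,70],"n":[89,48,4,38,7],"z":[72,96,15,14,56]}}
After op 16 (replace /h/mwd/2 5): {"e":{"eq":[29,32,63,6,67],"i":54,"z":{"ci":94,"hwv":83,"kg":34}},"h":{"bmf":[56,55,90,17,52],"mwd":[44,73,5,71],"wol":50,"wos":{"c":40,"egg":24,"n":42}},"pu":53,"vj":{"dz":[72,12,99,16,70],"ev":[96,70],"n":[89,48,4,38,7],"z":[72,96,15,14,56]}}
After op 17 (add /h/vil 93): {"e":{"eq":[29,32,63,6,67],"i":54,"z":{"ci":94,"hwv":83,"kg":34}},"h":{"bmf":[56,55,90,17,52],"mwd":[44,73,5,71],"vil":93,"wol":50,"wos":{"c":40,"egg":24,"n":42}},"pu":53,"vj":{"dz":[72,12,99,16,70],"ev":[96,70],"n":[89,48,4,38,7],"z":[72,96,15,14,56]}}
After op 18 (remove /vj/dz): {"e":{"eq":[29,32,63,6,67],"i":54,"z":{"ci":94,"hwv":83,"kg":34}},"h":{"bmf":[56,55,90,17,52],"mwd":[44,73,5,71],"vil":93,"wol":50,"wos":{"c":40,"egg":24,"n":42}},"pu":53,"vj":{"ev":[96,70],"n":[89,48,4,38,7],"z":[72,96,15,14,56]}}
After op 19 (replace /e 97): {"e":97,"h":{"bmf":[56,55,90,17,52],"mwd":[44,73,5,71],"vil":93,"wol":50,"wos":{"c":40,"egg":24,"n":42}},"pu":53,"vj":{"ev":[96,70],"n":[89,48,4,38,7],"z":[72,96,15,14,56]}}
After op 20 (add /h/bmf 39): {"e":97,"h":{"bmf":39,"mwd":[44,73,5,71],"vil":93,"wol":50,"wos":{"c":40,"egg":24,"n":42}},"pu":53,"vj":{"ev":[96,70],"n":[89,48,4,38,7],"z":[72,96,15,14,56]}}
After op 21 (add /vj/ev/0 76): {"e":97,"h":{"bmf":39,"mwd":[44,73,5,71],"vil":93,"wol":50,"wos":{"c":40,"egg":24,"n":42}},"pu":53,"vj":{"ev":[76,96,70],"n":[89,48,4,38,7],"z":[72,96,15,14,56]}}
Size at path /vj/z: 5

Answer: 5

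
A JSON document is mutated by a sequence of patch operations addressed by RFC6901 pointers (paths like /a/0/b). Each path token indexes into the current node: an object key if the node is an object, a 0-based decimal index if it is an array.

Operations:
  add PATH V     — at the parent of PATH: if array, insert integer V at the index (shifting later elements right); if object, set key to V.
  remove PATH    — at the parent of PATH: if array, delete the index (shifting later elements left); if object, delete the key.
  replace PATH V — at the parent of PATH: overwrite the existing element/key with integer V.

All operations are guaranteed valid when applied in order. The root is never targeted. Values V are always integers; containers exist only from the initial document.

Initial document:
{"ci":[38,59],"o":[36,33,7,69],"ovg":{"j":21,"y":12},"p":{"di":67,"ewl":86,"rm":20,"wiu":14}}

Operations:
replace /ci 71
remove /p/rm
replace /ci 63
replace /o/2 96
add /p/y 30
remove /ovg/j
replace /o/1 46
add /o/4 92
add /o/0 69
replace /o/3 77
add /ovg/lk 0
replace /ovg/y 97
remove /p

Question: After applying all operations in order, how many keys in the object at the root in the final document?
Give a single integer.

Answer: 3

Derivation:
After op 1 (replace /ci 71): {"ci":71,"o":[36,33,7,69],"ovg":{"j":21,"y":12},"p":{"di":67,"ewl":86,"rm":20,"wiu":14}}
After op 2 (remove /p/rm): {"ci":71,"o":[36,33,7,69],"ovg":{"j":21,"y":12},"p":{"di":67,"ewl":86,"wiu":14}}
After op 3 (replace /ci 63): {"ci":63,"o":[36,33,7,69],"ovg":{"j":21,"y":12},"p":{"di":67,"ewl":86,"wiu":14}}
After op 4 (replace /o/2 96): {"ci":63,"o":[36,33,96,69],"ovg":{"j":21,"y":12},"p":{"di":67,"ewl":86,"wiu":14}}
After op 5 (add /p/y 30): {"ci":63,"o":[36,33,96,69],"ovg":{"j":21,"y":12},"p":{"di":67,"ewl":86,"wiu":14,"y":30}}
After op 6 (remove /ovg/j): {"ci":63,"o":[36,33,96,69],"ovg":{"y":12},"p":{"di":67,"ewl":86,"wiu":14,"y":30}}
After op 7 (replace /o/1 46): {"ci":63,"o":[36,46,96,69],"ovg":{"y":12},"p":{"di":67,"ewl":86,"wiu":14,"y":30}}
After op 8 (add /o/4 92): {"ci":63,"o":[36,46,96,69,92],"ovg":{"y":12},"p":{"di":67,"ewl":86,"wiu":14,"y":30}}
After op 9 (add /o/0 69): {"ci":63,"o":[69,36,46,96,69,92],"ovg":{"y":12},"p":{"di":67,"ewl":86,"wiu":14,"y":30}}
After op 10 (replace /o/3 77): {"ci":63,"o":[69,36,46,77,69,92],"ovg":{"y":12},"p":{"di":67,"ewl":86,"wiu":14,"y":30}}
After op 11 (add /ovg/lk 0): {"ci":63,"o":[69,36,46,77,69,92],"ovg":{"lk":0,"y":12},"p":{"di":67,"ewl":86,"wiu":14,"y":30}}
After op 12 (replace /ovg/y 97): {"ci":63,"o":[69,36,46,77,69,92],"ovg":{"lk":0,"y":97},"p":{"di":67,"ewl":86,"wiu":14,"y":30}}
After op 13 (remove /p): {"ci":63,"o":[69,36,46,77,69,92],"ovg":{"lk":0,"y":97}}
Size at the root: 3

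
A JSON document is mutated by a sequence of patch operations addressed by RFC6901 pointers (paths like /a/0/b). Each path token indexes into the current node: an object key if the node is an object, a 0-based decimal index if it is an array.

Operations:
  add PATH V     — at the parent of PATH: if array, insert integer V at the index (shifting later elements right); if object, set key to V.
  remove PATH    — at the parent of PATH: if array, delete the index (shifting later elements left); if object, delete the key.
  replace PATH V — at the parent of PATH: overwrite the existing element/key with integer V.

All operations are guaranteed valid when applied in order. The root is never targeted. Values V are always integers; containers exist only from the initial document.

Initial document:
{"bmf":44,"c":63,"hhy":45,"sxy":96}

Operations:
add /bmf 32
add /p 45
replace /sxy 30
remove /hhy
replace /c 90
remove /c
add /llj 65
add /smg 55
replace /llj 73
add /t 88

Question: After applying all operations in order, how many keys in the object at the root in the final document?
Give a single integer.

Answer: 6

Derivation:
After op 1 (add /bmf 32): {"bmf":32,"c":63,"hhy":45,"sxy":96}
After op 2 (add /p 45): {"bmf":32,"c":63,"hhy":45,"p":45,"sxy":96}
After op 3 (replace /sxy 30): {"bmf":32,"c":63,"hhy":45,"p":45,"sxy":30}
After op 4 (remove /hhy): {"bmf":32,"c":63,"p":45,"sxy":30}
After op 5 (replace /c 90): {"bmf":32,"c":90,"p":45,"sxy":30}
After op 6 (remove /c): {"bmf":32,"p":45,"sxy":30}
After op 7 (add /llj 65): {"bmf":32,"llj":65,"p":45,"sxy":30}
After op 8 (add /smg 55): {"bmf":32,"llj":65,"p":45,"smg":55,"sxy":30}
After op 9 (replace /llj 73): {"bmf":32,"llj":73,"p":45,"smg":55,"sxy":30}
After op 10 (add /t 88): {"bmf":32,"llj":73,"p":45,"smg":55,"sxy":30,"t":88}
Size at the root: 6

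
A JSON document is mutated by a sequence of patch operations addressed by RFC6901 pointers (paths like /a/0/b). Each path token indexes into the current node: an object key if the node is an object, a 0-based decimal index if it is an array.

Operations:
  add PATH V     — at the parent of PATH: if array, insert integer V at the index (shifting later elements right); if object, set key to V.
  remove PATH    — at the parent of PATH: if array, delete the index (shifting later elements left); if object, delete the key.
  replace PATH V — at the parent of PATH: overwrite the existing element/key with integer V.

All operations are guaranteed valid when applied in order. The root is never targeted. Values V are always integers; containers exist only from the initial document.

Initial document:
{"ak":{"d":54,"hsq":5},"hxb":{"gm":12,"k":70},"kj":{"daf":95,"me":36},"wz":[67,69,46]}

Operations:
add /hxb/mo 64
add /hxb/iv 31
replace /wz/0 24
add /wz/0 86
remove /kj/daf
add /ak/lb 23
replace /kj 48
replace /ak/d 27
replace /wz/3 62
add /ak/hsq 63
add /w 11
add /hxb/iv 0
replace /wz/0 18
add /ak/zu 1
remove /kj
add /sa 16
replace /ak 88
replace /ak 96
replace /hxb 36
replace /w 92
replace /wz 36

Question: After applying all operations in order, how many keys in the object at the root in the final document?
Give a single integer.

Answer: 5

Derivation:
After op 1 (add /hxb/mo 64): {"ak":{"d":54,"hsq":5},"hxb":{"gm":12,"k":70,"mo":64},"kj":{"daf":95,"me":36},"wz":[67,69,46]}
After op 2 (add /hxb/iv 31): {"ak":{"d":54,"hsq":5},"hxb":{"gm":12,"iv":31,"k":70,"mo":64},"kj":{"daf":95,"me":36},"wz":[67,69,46]}
After op 3 (replace /wz/0 24): {"ak":{"d":54,"hsq":5},"hxb":{"gm":12,"iv":31,"k":70,"mo":64},"kj":{"daf":95,"me":36},"wz":[24,69,46]}
After op 4 (add /wz/0 86): {"ak":{"d":54,"hsq":5},"hxb":{"gm":12,"iv":31,"k":70,"mo":64},"kj":{"daf":95,"me":36},"wz":[86,24,69,46]}
After op 5 (remove /kj/daf): {"ak":{"d":54,"hsq":5},"hxb":{"gm":12,"iv":31,"k":70,"mo":64},"kj":{"me":36},"wz":[86,24,69,46]}
After op 6 (add /ak/lb 23): {"ak":{"d":54,"hsq":5,"lb":23},"hxb":{"gm":12,"iv":31,"k":70,"mo":64},"kj":{"me":36},"wz":[86,24,69,46]}
After op 7 (replace /kj 48): {"ak":{"d":54,"hsq":5,"lb":23},"hxb":{"gm":12,"iv":31,"k":70,"mo":64},"kj":48,"wz":[86,24,69,46]}
After op 8 (replace /ak/d 27): {"ak":{"d":27,"hsq":5,"lb":23},"hxb":{"gm":12,"iv":31,"k":70,"mo":64},"kj":48,"wz":[86,24,69,46]}
After op 9 (replace /wz/3 62): {"ak":{"d":27,"hsq":5,"lb":23},"hxb":{"gm":12,"iv":31,"k":70,"mo":64},"kj":48,"wz":[86,24,69,62]}
After op 10 (add /ak/hsq 63): {"ak":{"d":27,"hsq":63,"lb":23},"hxb":{"gm":12,"iv":31,"k":70,"mo":64},"kj":48,"wz":[86,24,69,62]}
After op 11 (add /w 11): {"ak":{"d":27,"hsq":63,"lb":23},"hxb":{"gm":12,"iv":31,"k":70,"mo":64},"kj":48,"w":11,"wz":[86,24,69,62]}
After op 12 (add /hxb/iv 0): {"ak":{"d":27,"hsq":63,"lb":23},"hxb":{"gm":12,"iv":0,"k":70,"mo":64},"kj":48,"w":11,"wz":[86,24,69,62]}
After op 13 (replace /wz/0 18): {"ak":{"d":27,"hsq":63,"lb":23},"hxb":{"gm":12,"iv":0,"k":70,"mo":64},"kj":48,"w":11,"wz":[18,24,69,62]}
After op 14 (add /ak/zu 1): {"ak":{"d":27,"hsq":63,"lb":23,"zu":1},"hxb":{"gm":12,"iv":0,"k":70,"mo":64},"kj":48,"w":11,"wz":[18,24,69,62]}
After op 15 (remove /kj): {"ak":{"d":27,"hsq":63,"lb":23,"zu":1},"hxb":{"gm":12,"iv":0,"k":70,"mo":64},"w":11,"wz":[18,24,69,62]}
After op 16 (add /sa 16): {"ak":{"d":27,"hsq":63,"lb":23,"zu":1},"hxb":{"gm":12,"iv":0,"k":70,"mo":64},"sa":16,"w":11,"wz":[18,24,69,62]}
After op 17 (replace /ak 88): {"ak":88,"hxb":{"gm":12,"iv":0,"k":70,"mo":64},"sa":16,"w":11,"wz":[18,24,69,62]}
After op 18 (replace /ak 96): {"ak":96,"hxb":{"gm":12,"iv":0,"k":70,"mo":64},"sa":16,"w":11,"wz":[18,24,69,62]}
After op 19 (replace /hxb 36): {"ak":96,"hxb":36,"sa":16,"w":11,"wz":[18,24,69,62]}
After op 20 (replace /w 92): {"ak":96,"hxb":36,"sa":16,"w":92,"wz":[18,24,69,62]}
After op 21 (replace /wz 36): {"ak":96,"hxb":36,"sa":16,"w":92,"wz":36}
Size at the root: 5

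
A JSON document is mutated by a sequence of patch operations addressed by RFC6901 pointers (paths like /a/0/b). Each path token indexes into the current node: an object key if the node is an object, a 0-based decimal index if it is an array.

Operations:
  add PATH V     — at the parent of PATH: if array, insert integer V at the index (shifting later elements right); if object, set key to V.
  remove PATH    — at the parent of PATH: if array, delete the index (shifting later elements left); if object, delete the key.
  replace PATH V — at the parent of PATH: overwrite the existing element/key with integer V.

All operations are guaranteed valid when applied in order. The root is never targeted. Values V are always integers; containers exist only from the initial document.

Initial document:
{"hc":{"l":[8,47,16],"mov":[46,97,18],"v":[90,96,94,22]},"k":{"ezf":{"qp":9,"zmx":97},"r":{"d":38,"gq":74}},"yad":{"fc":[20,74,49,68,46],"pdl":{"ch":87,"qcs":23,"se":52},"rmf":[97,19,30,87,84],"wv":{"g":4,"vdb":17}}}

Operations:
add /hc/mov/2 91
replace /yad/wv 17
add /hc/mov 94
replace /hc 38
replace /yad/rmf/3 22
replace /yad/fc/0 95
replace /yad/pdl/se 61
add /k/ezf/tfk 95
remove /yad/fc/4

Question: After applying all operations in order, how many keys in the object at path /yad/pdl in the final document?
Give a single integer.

Answer: 3

Derivation:
After op 1 (add /hc/mov/2 91): {"hc":{"l":[8,47,16],"mov":[46,97,91,18],"v":[90,96,94,22]},"k":{"ezf":{"qp":9,"zmx":97},"r":{"d":38,"gq":74}},"yad":{"fc":[20,74,49,68,46],"pdl":{"ch":87,"qcs":23,"se":52},"rmf":[97,19,30,87,84],"wv":{"g":4,"vdb":17}}}
After op 2 (replace /yad/wv 17): {"hc":{"l":[8,47,16],"mov":[46,97,91,18],"v":[90,96,94,22]},"k":{"ezf":{"qp":9,"zmx":97},"r":{"d":38,"gq":74}},"yad":{"fc":[20,74,49,68,46],"pdl":{"ch":87,"qcs":23,"se":52},"rmf":[97,19,30,87,84],"wv":17}}
After op 3 (add /hc/mov 94): {"hc":{"l":[8,47,16],"mov":94,"v":[90,96,94,22]},"k":{"ezf":{"qp":9,"zmx":97},"r":{"d":38,"gq":74}},"yad":{"fc":[20,74,49,68,46],"pdl":{"ch":87,"qcs":23,"se":52},"rmf":[97,19,30,87,84],"wv":17}}
After op 4 (replace /hc 38): {"hc":38,"k":{"ezf":{"qp":9,"zmx":97},"r":{"d":38,"gq":74}},"yad":{"fc":[20,74,49,68,46],"pdl":{"ch":87,"qcs":23,"se":52},"rmf":[97,19,30,87,84],"wv":17}}
After op 5 (replace /yad/rmf/3 22): {"hc":38,"k":{"ezf":{"qp":9,"zmx":97},"r":{"d":38,"gq":74}},"yad":{"fc":[20,74,49,68,46],"pdl":{"ch":87,"qcs":23,"se":52},"rmf":[97,19,30,22,84],"wv":17}}
After op 6 (replace /yad/fc/0 95): {"hc":38,"k":{"ezf":{"qp":9,"zmx":97},"r":{"d":38,"gq":74}},"yad":{"fc":[95,74,49,68,46],"pdl":{"ch":87,"qcs":23,"se":52},"rmf":[97,19,30,22,84],"wv":17}}
After op 7 (replace /yad/pdl/se 61): {"hc":38,"k":{"ezf":{"qp":9,"zmx":97},"r":{"d":38,"gq":74}},"yad":{"fc":[95,74,49,68,46],"pdl":{"ch":87,"qcs":23,"se":61},"rmf":[97,19,30,22,84],"wv":17}}
After op 8 (add /k/ezf/tfk 95): {"hc":38,"k":{"ezf":{"qp":9,"tfk":95,"zmx":97},"r":{"d":38,"gq":74}},"yad":{"fc":[95,74,49,68,46],"pdl":{"ch":87,"qcs":23,"se":61},"rmf":[97,19,30,22,84],"wv":17}}
After op 9 (remove /yad/fc/4): {"hc":38,"k":{"ezf":{"qp":9,"tfk":95,"zmx":97},"r":{"d":38,"gq":74}},"yad":{"fc":[95,74,49,68],"pdl":{"ch":87,"qcs":23,"se":61},"rmf":[97,19,30,22,84],"wv":17}}
Size at path /yad/pdl: 3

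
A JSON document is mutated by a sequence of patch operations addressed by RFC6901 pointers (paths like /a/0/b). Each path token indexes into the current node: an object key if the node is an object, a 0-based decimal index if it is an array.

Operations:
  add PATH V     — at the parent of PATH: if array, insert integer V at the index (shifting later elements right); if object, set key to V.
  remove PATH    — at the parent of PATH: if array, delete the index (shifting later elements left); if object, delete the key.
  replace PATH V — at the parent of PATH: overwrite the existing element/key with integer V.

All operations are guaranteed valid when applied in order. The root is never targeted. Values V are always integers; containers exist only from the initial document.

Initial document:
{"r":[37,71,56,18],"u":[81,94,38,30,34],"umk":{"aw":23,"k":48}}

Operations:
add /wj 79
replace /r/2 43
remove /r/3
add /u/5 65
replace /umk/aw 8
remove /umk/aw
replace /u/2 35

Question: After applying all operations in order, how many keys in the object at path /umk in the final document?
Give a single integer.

After op 1 (add /wj 79): {"r":[37,71,56,18],"u":[81,94,38,30,34],"umk":{"aw":23,"k":48},"wj":79}
After op 2 (replace /r/2 43): {"r":[37,71,43,18],"u":[81,94,38,30,34],"umk":{"aw":23,"k":48},"wj":79}
After op 3 (remove /r/3): {"r":[37,71,43],"u":[81,94,38,30,34],"umk":{"aw":23,"k":48},"wj":79}
After op 4 (add /u/5 65): {"r":[37,71,43],"u":[81,94,38,30,34,65],"umk":{"aw":23,"k":48},"wj":79}
After op 5 (replace /umk/aw 8): {"r":[37,71,43],"u":[81,94,38,30,34,65],"umk":{"aw":8,"k":48},"wj":79}
After op 6 (remove /umk/aw): {"r":[37,71,43],"u":[81,94,38,30,34,65],"umk":{"k":48},"wj":79}
After op 7 (replace /u/2 35): {"r":[37,71,43],"u":[81,94,35,30,34,65],"umk":{"k":48},"wj":79}
Size at path /umk: 1

Answer: 1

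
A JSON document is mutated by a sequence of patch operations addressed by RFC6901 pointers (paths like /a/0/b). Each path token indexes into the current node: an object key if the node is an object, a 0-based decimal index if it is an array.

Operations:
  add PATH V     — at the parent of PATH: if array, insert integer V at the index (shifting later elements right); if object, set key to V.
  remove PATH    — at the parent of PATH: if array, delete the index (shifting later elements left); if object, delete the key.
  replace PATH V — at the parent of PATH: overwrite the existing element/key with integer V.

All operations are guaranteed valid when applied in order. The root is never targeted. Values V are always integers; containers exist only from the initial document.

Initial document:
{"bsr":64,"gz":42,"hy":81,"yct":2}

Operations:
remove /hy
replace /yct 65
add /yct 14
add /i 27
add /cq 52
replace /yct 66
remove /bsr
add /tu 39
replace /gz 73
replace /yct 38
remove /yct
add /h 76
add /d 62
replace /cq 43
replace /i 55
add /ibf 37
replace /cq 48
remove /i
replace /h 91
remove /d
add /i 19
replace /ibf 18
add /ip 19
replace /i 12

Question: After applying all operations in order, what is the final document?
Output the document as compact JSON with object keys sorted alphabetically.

After op 1 (remove /hy): {"bsr":64,"gz":42,"yct":2}
After op 2 (replace /yct 65): {"bsr":64,"gz":42,"yct":65}
After op 3 (add /yct 14): {"bsr":64,"gz":42,"yct":14}
After op 4 (add /i 27): {"bsr":64,"gz":42,"i":27,"yct":14}
After op 5 (add /cq 52): {"bsr":64,"cq":52,"gz":42,"i":27,"yct":14}
After op 6 (replace /yct 66): {"bsr":64,"cq":52,"gz":42,"i":27,"yct":66}
After op 7 (remove /bsr): {"cq":52,"gz":42,"i":27,"yct":66}
After op 8 (add /tu 39): {"cq":52,"gz":42,"i":27,"tu":39,"yct":66}
After op 9 (replace /gz 73): {"cq":52,"gz":73,"i":27,"tu":39,"yct":66}
After op 10 (replace /yct 38): {"cq":52,"gz":73,"i":27,"tu":39,"yct":38}
After op 11 (remove /yct): {"cq":52,"gz":73,"i":27,"tu":39}
After op 12 (add /h 76): {"cq":52,"gz":73,"h":76,"i":27,"tu":39}
After op 13 (add /d 62): {"cq":52,"d":62,"gz":73,"h":76,"i":27,"tu":39}
After op 14 (replace /cq 43): {"cq":43,"d":62,"gz":73,"h":76,"i":27,"tu":39}
After op 15 (replace /i 55): {"cq":43,"d":62,"gz":73,"h":76,"i":55,"tu":39}
After op 16 (add /ibf 37): {"cq":43,"d":62,"gz":73,"h":76,"i":55,"ibf":37,"tu":39}
After op 17 (replace /cq 48): {"cq":48,"d":62,"gz":73,"h":76,"i":55,"ibf":37,"tu":39}
After op 18 (remove /i): {"cq":48,"d":62,"gz":73,"h":76,"ibf":37,"tu":39}
After op 19 (replace /h 91): {"cq":48,"d":62,"gz":73,"h":91,"ibf":37,"tu":39}
After op 20 (remove /d): {"cq":48,"gz":73,"h":91,"ibf":37,"tu":39}
After op 21 (add /i 19): {"cq":48,"gz":73,"h":91,"i":19,"ibf":37,"tu":39}
After op 22 (replace /ibf 18): {"cq":48,"gz":73,"h":91,"i":19,"ibf":18,"tu":39}
After op 23 (add /ip 19): {"cq":48,"gz":73,"h":91,"i":19,"ibf":18,"ip":19,"tu":39}
After op 24 (replace /i 12): {"cq":48,"gz":73,"h":91,"i":12,"ibf":18,"ip":19,"tu":39}

Answer: {"cq":48,"gz":73,"h":91,"i":12,"ibf":18,"ip":19,"tu":39}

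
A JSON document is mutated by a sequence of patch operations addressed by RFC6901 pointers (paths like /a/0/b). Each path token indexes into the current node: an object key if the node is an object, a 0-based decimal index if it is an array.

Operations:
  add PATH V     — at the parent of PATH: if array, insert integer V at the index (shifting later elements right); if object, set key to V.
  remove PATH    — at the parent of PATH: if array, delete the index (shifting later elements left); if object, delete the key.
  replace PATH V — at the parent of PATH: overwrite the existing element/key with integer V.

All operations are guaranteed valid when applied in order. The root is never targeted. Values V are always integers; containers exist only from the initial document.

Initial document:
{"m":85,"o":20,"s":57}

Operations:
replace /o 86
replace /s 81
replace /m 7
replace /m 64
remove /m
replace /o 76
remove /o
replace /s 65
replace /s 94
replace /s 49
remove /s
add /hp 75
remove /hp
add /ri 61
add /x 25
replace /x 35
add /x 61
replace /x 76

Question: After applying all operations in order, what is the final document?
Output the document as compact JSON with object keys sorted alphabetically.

After op 1 (replace /o 86): {"m":85,"o":86,"s":57}
After op 2 (replace /s 81): {"m":85,"o":86,"s":81}
After op 3 (replace /m 7): {"m":7,"o":86,"s":81}
After op 4 (replace /m 64): {"m":64,"o":86,"s":81}
After op 5 (remove /m): {"o":86,"s":81}
After op 6 (replace /o 76): {"o":76,"s":81}
After op 7 (remove /o): {"s":81}
After op 8 (replace /s 65): {"s":65}
After op 9 (replace /s 94): {"s":94}
After op 10 (replace /s 49): {"s":49}
After op 11 (remove /s): {}
After op 12 (add /hp 75): {"hp":75}
After op 13 (remove /hp): {}
After op 14 (add /ri 61): {"ri":61}
After op 15 (add /x 25): {"ri":61,"x":25}
After op 16 (replace /x 35): {"ri":61,"x":35}
After op 17 (add /x 61): {"ri":61,"x":61}
After op 18 (replace /x 76): {"ri":61,"x":76}

Answer: {"ri":61,"x":76}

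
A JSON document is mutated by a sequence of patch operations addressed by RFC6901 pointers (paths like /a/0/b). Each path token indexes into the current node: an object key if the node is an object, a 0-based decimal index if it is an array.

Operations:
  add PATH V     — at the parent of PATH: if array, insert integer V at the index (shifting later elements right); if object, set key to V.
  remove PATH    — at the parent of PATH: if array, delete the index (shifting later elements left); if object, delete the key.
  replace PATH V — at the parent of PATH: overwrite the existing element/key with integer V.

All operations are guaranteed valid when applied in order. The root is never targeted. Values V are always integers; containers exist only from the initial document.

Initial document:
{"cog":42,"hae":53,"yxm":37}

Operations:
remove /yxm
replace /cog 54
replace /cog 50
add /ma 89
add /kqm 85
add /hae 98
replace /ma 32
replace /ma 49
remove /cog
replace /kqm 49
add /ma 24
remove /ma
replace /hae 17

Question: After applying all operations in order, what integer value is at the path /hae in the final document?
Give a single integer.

Answer: 17

Derivation:
After op 1 (remove /yxm): {"cog":42,"hae":53}
After op 2 (replace /cog 54): {"cog":54,"hae":53}
After op 3 (replace /cog 50): {"cog":50,"hae":53}
After op 4 (add /ma 89): {"cog":50,"hae":53,"ma":89}
After op 5 (add /kqm 85): {"cog":50,"hae":53,"kqm":85,"ma":89}
After op 6 (add /hae 98): {"cog":50,"hae":98,"kqm":85,"ma":89}
After op 7 (replace /ma 32): {"cog":50,"hae":98,"kqm":85,"ma":32}
After op 8 (replace /ma 49): {"cog":50,"hae":98,"kqm":85,"ma":49}
After op 9 (remove /cog): {"hae":98,"kqm":85,"ma":49}
After op 10 (replace /kqm 49): {"hae":98,"kqm":49,"ma":49}
After op 11 (add /ma 24): {"hae":98,"kqm":49,"ma":24}
After op 12 (remove /ma): {"hae":98,"kqm":49}
After op 13 (replace /hae 17): {"hae":17,"kqm":49}
Value at /hae: 17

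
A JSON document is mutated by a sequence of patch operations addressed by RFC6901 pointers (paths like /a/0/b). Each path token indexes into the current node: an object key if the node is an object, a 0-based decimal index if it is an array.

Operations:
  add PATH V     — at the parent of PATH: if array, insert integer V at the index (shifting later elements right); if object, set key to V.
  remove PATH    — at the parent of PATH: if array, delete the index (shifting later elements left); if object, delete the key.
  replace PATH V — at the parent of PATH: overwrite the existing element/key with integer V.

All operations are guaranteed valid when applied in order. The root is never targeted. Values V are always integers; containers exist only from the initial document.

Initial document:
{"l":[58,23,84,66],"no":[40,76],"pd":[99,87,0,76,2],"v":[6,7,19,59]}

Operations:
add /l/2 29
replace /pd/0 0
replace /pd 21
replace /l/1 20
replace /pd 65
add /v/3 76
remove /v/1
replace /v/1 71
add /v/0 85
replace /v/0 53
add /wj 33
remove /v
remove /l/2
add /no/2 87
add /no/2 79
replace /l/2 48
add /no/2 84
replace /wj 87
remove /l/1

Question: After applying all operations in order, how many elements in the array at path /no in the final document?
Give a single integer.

Answer: 5

Derivation:
After op 1 (add /l/2 29): {"l":[58,23,29,84,66],"no":[40,76],"pd":[99,87,0,76,2],"v":[6,7,19,59]}
After op 2 (replace /pd/0 0): {"l":[58,23,29,84,66],"no":[40,76],"pd":[0,87,0,76,2],"v":[6,7,19,59]}
After op 3 (replace /pd 21): {"l":[58,23,29,84,66],"no":[40,76],"pd":21,"v":[6,7,19,59]}
After op 4 (replace /l/1 20): {"l":[58,20,29,84,66],"no":[40,76],"pd":21,"v":[6,7,19,59]}
After op 5 (replace /pd 65): {"l":[58,20,29,84,66],"no":[40,76],"pd":65,"v":[6,7,19,59]}
After op 6 (add /v/3 76): {"l":[58,20,29,84,66],"no":[40,76],"pd":65,"v":[6,7,19,76,59]}
After op 7 (remove /v/1): {"l":[58,20,29,84,66],"no":[40,76],"pd":65,"v":[6,19,76,59]}
After op 8 (replace /v/1 71): {"l":[58,20,29,84,66],"no":[40,76],"pd":65,"v":[6,71,76,59]}
After op 9 (add /v/0 85): {"l":[58,20,29,84,66],"no":[40,76],"pd":65,"v":[85,6,71,76,59]}
After op 10 (replace /v/0 53): {"l":[58,20,29,84,66],"no":[40,76],"pd":65,"v":[53,6,71,76,59]}
After op 11 (add /wj 33): {"l":[58,20,29,84,66],"no":[40,76],"pd":65,"v":[53,6,71,76,59],"wj":33}
After op 12 (remove /v): {"l":[58,20,29,84,66],"no":[40,76],"pd":65,"wj":33}
After op 13 (remove /l/2): {"l":[58,20,84,66],"no":[40,76],"pd":65,"wj":33}
After op 14 (add /no/2 87): {"l":[58,20,84,66],"no":[40,76,87],"pd":65,"wj":33}
After op 15 (add /no/2 79): {"l":[58,20,84,66],"no":[40,76,79,87],"pd":65,"wj":33}
After op 16 (replace /l/2 48): {"l":[58,20,48,66],"no":[40,76,79,87],"pd":65,"wj":33}
After op 17 (add /no/2 84): {"l":[58,20,48,66],"no":[40,76,84,79,87],"pd":65,"wj":33}
After op 18 (replace /wj 87): {"l":[58,20,48,66],"no":[40,76,84,79,87],"pd":65,"wj":87}
After op 19 (remove /l/1): {"l":[58,48,66],"no":[40,76,84,79,87],"pd":65,"wj":87}
Size at path /no: 5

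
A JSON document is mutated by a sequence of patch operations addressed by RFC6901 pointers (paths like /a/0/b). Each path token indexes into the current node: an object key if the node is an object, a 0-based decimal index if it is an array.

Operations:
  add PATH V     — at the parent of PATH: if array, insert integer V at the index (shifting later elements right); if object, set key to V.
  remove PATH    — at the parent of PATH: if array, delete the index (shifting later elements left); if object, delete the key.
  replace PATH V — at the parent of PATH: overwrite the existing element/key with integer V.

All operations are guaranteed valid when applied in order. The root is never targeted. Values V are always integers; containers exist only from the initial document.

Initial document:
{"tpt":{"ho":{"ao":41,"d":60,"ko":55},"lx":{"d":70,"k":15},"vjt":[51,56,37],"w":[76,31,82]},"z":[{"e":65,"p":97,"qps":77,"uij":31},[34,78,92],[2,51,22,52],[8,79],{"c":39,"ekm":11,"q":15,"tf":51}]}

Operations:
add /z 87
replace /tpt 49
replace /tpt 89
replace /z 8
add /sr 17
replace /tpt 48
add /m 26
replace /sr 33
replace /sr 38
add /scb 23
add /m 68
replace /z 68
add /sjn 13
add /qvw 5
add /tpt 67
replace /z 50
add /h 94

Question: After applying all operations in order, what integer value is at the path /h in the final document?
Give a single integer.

After op 1 (add /z 87): {"tpt":{"ho":{"ao":41,"d":60,"ko":55},"lx":{"d":70,"k":15},"vjt":[51,56,37],"w":[76,31,82]},"z":87}
After op 2 (replace /tpt 49): {"tpt":49,"z":87}
After op 3 (replace /tpt 89): {"tpt":89,"z":87}
After op 4 (replace /z 8): {"tpt":89,"z":8}
After op 5 (add /sr 17): {"sr":17,"tpt":89,"z":8}
After op 6 (replace /tpt 48): {"sr":17,"tpt":48,"z":8}
After op 7 (add /m 26): {"m":26,"sr":17,"tpt":48,"z":8}
After op 8 (replace /sr 33): {"m":26,"sr":33,"tpt":48,"z":8}
After op 9 (replace /sr 38): {"m":26,"sr":38,"tpt":48,"z":8}
After op 10 (add /scb 23): {"m":26,"scb":23,"sr":38,"tpt":48,"z":8}
After op 11 (add /m 68): {"m":68,"scb":23,"sr":38,"tpt":48,"z":8}
After op 12 (replace /z 68): {"m":68,"scb":23,"sr":38,"tpt":48,"z":68}
After op 13 (add /sjn 13): {"m":68,"scb":23,"sjn":13,"sr":38,"tpt":48,"z":68}
After op 14 (add /qvw 5): {"m":68,"qvw":5,"scb":23,"sjn":13,"sr":38,"tpt":48,"z":68}
After op 15 (add /tpt 67): {"m":68,"qvw":5,"scb":23,"sjn":13,"sr":38,"tpt":67,"z":68}
After op 16 (replace /z 50): {"m":68,"qvw":5,"scb":23,"sjn":13,"sr":38,"tpt":67,"z":50}
After op 17 (add /h 94): {"h":94,"m":68,"qvw":5,"scb":23,"sjn":13,"sr":38,"tpt":67,"z":50}
Value at /h: 94

Answer: 94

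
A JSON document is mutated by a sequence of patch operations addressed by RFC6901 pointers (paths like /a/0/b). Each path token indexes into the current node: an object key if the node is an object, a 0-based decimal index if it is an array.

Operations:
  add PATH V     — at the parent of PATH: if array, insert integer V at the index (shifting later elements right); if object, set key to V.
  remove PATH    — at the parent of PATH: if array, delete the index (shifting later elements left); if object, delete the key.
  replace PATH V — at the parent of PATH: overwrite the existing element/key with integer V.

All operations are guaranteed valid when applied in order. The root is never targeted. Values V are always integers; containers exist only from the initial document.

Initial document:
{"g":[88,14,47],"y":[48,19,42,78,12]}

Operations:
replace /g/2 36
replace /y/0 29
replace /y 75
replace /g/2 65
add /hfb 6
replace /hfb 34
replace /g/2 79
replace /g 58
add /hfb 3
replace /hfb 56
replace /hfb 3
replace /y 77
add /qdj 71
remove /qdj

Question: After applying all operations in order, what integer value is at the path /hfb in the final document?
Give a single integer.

After op 1 (replace /g/2 36): {"g":[88,14,36],"y":[48,19,42,78,12]}
After op 2 (replace /y/0 29): {"g":[88,14,36],"y":[29,19,42,78,12]}
After op 3 (replace /y 75): {"g":[88,14,36],"y":75}
After op 4 (replace /g/2 65): {"g":[88,14,65],"y":75}
After op 5 (add /hfb 6): {"g":[88,14,65],"hfb":6,"y":75}
After op 6 (replace /hfb 34): {"g":[88,14,65],"hfb":34,"y":75}
After op 7 (replace /g/2 79): {"g":[88,14,79],"hfb":34,"y":75}
After op 8 (replace /g 58): {"g":58,"hfb":34,"y":75}
After op 9 (add /hfb 3): {"g":58,"hfb":3,"y":75}
After op 10 (replace /hfb 56): {"g":58,"hfb":56,"y":75}
After op 11 (replace /hfb 3): {"g":58,"hfb":3,"y":75}
After op 12 (replace /y 77): {"g":58,"hfb":3,"y":77}
After op 13 (add /qdj 71): {"g":58,"hfb":3,"qdj":71,"y":77}
After op 14 (remove /qdj): {"g":58,"hfb":3,"y":77}
Value at /hfb: 3

Answer: 3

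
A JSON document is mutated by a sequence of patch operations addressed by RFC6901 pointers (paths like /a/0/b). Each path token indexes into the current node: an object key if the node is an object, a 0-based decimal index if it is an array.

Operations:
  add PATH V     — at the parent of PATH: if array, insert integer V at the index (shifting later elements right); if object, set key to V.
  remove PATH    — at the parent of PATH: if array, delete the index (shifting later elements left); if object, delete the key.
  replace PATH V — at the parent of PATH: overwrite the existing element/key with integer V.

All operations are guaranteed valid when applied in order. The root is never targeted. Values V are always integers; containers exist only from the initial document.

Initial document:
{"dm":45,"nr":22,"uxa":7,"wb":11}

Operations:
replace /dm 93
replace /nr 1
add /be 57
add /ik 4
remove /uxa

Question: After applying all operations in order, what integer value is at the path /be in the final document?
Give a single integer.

Answer: 57

Derivation:
After op 1 (replace /dm 93): {"dm":93,"nr":22,"uxa":7,"wb":11}
After op 2 (replace /nr 1): {"dm":93,"nr":1,"uxa":7,"wb":11}
After op 3 (add /be 57): {"be":57,"dm":93,"nr":1,"uxa":7,"wb":11}
After op 4 (add /ik 4): {"be":57,"dm":93,"ik":4,"nr":1,"uxa":7,"wb":11}
After op 5 (remove /uxa): {"be":57,"dm":93,"ik":4,"nr":1,"wb":11}
Value at /be: 57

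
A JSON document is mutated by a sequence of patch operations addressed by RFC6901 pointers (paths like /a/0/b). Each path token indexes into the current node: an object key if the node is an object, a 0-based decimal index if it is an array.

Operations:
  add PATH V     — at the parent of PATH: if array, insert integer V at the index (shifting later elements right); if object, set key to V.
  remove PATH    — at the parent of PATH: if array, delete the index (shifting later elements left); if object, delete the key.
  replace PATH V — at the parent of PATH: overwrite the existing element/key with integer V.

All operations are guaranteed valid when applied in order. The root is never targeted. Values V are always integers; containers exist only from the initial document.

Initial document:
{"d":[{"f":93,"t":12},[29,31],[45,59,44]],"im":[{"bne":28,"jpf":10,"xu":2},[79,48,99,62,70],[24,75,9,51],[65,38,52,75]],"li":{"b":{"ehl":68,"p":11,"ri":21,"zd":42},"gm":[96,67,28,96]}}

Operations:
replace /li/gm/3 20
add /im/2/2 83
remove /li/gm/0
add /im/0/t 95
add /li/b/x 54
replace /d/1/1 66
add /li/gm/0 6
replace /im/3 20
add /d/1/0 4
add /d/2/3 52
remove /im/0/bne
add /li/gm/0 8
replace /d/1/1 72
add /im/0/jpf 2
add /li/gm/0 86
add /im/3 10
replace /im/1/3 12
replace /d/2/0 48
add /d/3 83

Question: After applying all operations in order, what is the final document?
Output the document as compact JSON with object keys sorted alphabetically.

Answer: {"d":[{"f":93,"t":12},[4,72,66],[48,59,44,52],83],"im":[{"jpf":2,"t":95,"xu":2},[79,48,99,12,70],[24,75,83,9,51],10,20],"li":{"b":{"ehl":68,"p":11,"ri":21,"x":54,"zd":42},"gm":[86,8,6,67,28,20]}}

Derivation:
After op 1 (replace /li/gm/3 20): {"d":[{"f":93,"t":12},[29,31],[45,59,44]],"im":[{"bne":28,"jpf":10,"xu":2},[79,48,99,62,70],[24,75,9,51],[65,38,52,75]],"li":{"b":{"ehl":68,"p":11,"ri":21,"zd":42},"gm":[96,67,28,20]}}
After op 2 (add /im/2/2 83): {"d":[{"f":93,"t":12},[29,31],[45,59,44]],"im":[{"bne":28,"jpf":10,"xu":2},[79,48,99,62,70],[24,75,83,9,51],[65,38,52,75]],"li":{"b":{"ehl":68,"p":11,"ri":21,"zd":42},"gm":[96,67,28,20]}}
After op 3 (remove /li/gm/0): {"d":[{"f":93,"t":12},[29,31],[45,59,44]],"im":[{"bne":28,"jpf":10,"xu":2},[79,48,99,62,70],[24,75,83,9,51],[65,38,52,75]],"li":{"b":{"ehl":68,"p":11,"ri":21,"zd":42},"gm":[67,28,20]}}
After op 4 (add /im/0/t 95): {"d":[{"f":93,"t":12},[29,31],[45,59,44]],"im":[{"bne":28,"jpf":10,"t":95,"xu":2},[79,48,99,62,70],[24,75,83,9,51],[65,38,52,75]],"li":{"b":{"ehl":68,"p":11,"ri":21,"zd":42},"gm":[67,28,20]}}
After op 5 (add /li/b/x 54): {"d":[{"f":93,"t":12},[29,31],[45,59,44]],"im":[{"bne":28,"jpf":10,"t":95,"xu":2},[79,48,99,62,70],[24,75,83,9,51],[65,38,52,75]],"li":{"b":{"ehl":68,"p":11,"ri":21,"x":54,"zd":42},"gm":[67,28,20]}}
After op 6 (replace /d/1/1 66): {"d":[{"f":93,"t":12},[29,66],[45,59,44]],"im":[{"bne":28,"jpf":10,"t":95,"xu":2},[79,48,99,62,70],[24,75,83,9,51],[65,38,52,75]],"li":{"b":{"ehl":68,"p":11,"ri":21,"x":54,"zd":42},"gm":[67,28,20]}}
After op 7 (add /li/gm/0 6): {"d":[{"f":93,"t":12},[29,66],[45,59,44]],"im":[{"bne":28,"jpf":10,"t":95,"xu":2},[79,48,99,62,70],[24,75,83,9,51],[65,38,52,75]],"li":{"b":{"ehl":68,"p":11,"ri":21,"x":54,"zd":42},"gm":[6,67,28,20]}}
After op 8 (replace /im/3 20): {"d":[{"f":93,"t":12},[29,66],[45,59,44]],"im":[{"bne":28,"jpf":10,"t":95,"xu":2},[79,48,99,62,70],[24,75,83,9,51],20],"li":{"b":{"ehl":68,"p":11,"ri":21,"x":54,"zd":42},"gm":[6,67,28,20]}}
After op 9 (add /d/1/0 4): {"d":[{"f":93,"t":12},[4,29,66],[45,59,44]],"im":[{"bne":28,"jpf":10,"t":95,"xu":2},[79,48,99,62,70],[24,75,83,9,51],20],"li":{"b":{"ehl":68,"p":11,"ri":21,"x":54,"zd":42},"gm":[6,67,28,20]}}
After op 10 (add /d/2/3 52): {"d":[{"f":93,"t":12},[4,29,66],[45,59,44,52]],"im":[{"bne":28,"jpf":10,"t":95,"xu":2},[79,48,99,62,70],[24,75,83,9,51],20],"li":{"b":{"ehl":68,"p":11,"ri":21,"x":54,"zd":42},"gm":[6,67,28,20]}}
After op 11 (remove /im/0/bne): {"d":[{"f":93,"t":12},[4,29,66],[45,59,44,52]],"im":[{"jpf":10,"t":95,"xu":2},[79,48,99,62,70],[24,75,83,9,51],20],"li":{"b":{"ehl":68,"p":11,"ri":21,"x":54,"zd":42},"gm":[6,67,28,20]}}
After op 12 (add /li/gm/0 8): {"d":[{"f":93,"t":12},[4,29,66],[45,59,44,52]],"im":[{"jpf":10,"t":95,"xu":2},[79,48,99,62,70],[24,75,83,9,51],20],"li":{"b":{"ehl":68,"p":11,"ri":21,"x":54,"zd":42},"gm":[8,6,67,28,20]}}
After op 13 (replace /d/1/1 72): {"d":[{"f":93,"t":12},[4,72,66],[45,59,44,52]],"im":[{"jpf":10,"t":95,"xu":2},[79,48,99,62,70],[24,75,83,9,51],20],"li":{"b":{"ehl":68,"p":11,"ri":21,"x":54,"zd":42},"gm":[8,6,67,28,20]}}
After op 14 (add /im/0/jpf 2): {"d":[{"f":93,"t":12},[4,72,66],[45,59,44,52]],"im":[{"jpf":2,"t":95,"xu":2},[79,48,99,62,70],[24,75,83,9,51],20],"li":{"b":{"ehl":68,"p":11,"ri":21,"x":54,"zd":42},"gm":[8,6,67,28,20]}}
After op 15 (add /li/gm/0 86): {"d":[{"f":93,"t":12},[4,72,66],[45,59,44,52]],"im":[{"jpf":2,"t":95,"xu":2},[79,48,99,62,70],[24,75,83,9,51],20],"li":{"b":{"ehl":68,"p":11,"ri":21,"x":54,"zd":42},"gm":[86,8,6,67,28,20]}}
After op 16 (add /im/3 10): {"d":[{"f":93,"t":12},[4,72,66],[45,59,44,52]],"im":[{"jpf":2,"t":95,"xu":2},[79,48,99,62,70],[24,75,83,9,51],10,20],"li":{"b":{"ehl":68,"p":11,"ri":21,"x":54,"zd":42},"gm":[86,8,6,67,28,20]}}
After op 17 (replace /im/1/3 12): {"d":[{"f":93,"t":12},[4,72,66],[45,59,44,52]],"im":[{"jpf":2,"t":95,"xu":2},[79,48,99,12,70],[24,75,83,9,51],10,20],"li":{"b":{"ehl":68,"p":11,"ri":21,"x":54,"zd":42},"gm":[86,8,6,67,28,20]}}
After op 18 (replace /d/2/0 48): {"d":[{"f":93,"t":12},[4,72,66],[48,59,44,52]],"im":[{"jpf":2,"t":95,"xu":2},[79,48,99,12,70],[24,75,83,9,51],10,20],"li":{"b":{"ehl":68,"p":11,"ri":21,"x":54,"zd":42},"gm":[86,8,6,67,28,20]}}
After op 19 (add /d/3 83): {"d":[{"f":93,"t":12},[4,72,66],[48,59,44,52],83],"im":[{"jpf":2,"t":95,"xu":2},[79,48,99,12,70],[24,75,83,9,51],10,20],"li":{"b":{"ehl":68,"p":11,"ri":21,"x":54,"zd":42},"gm":[86,8,6,67,28,20]}}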